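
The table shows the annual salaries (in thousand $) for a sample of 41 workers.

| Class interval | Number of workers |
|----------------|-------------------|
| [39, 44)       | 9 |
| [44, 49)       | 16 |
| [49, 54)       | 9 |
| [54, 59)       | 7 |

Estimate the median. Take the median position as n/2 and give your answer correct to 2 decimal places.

47.59

Cumulative frequencies: 9, 25, 34, 41
n = 41; position = n/2 = 20.5.
This falls in the class [44, 49): L = 44, F = 9, f = 16, h = 5.
Median ≈ 44 + ((20.5 − 9) / 16) × 5 = 47.5938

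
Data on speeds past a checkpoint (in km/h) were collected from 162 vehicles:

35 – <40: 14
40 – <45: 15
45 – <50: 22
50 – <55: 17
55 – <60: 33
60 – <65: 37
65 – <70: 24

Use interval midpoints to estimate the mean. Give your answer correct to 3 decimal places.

Midpoints: 37.5, 42.5, 47.5, 52.5, 57.5, 62.5, 67.5
Σfm = 14×37.5 + 15×42.5 + 22×47.5 + 17×52.5 + 33×57.5 + 37×62.5 + 24×67.5 = 8930
n = Σf = 162
Mean = 8930 / 162 = 55.1235

55.123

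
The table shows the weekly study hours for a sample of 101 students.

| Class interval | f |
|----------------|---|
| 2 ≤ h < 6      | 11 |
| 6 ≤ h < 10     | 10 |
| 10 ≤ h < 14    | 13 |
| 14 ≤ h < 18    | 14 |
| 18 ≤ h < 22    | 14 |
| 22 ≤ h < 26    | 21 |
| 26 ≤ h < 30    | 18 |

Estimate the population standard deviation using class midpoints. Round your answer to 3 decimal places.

Midpoints: 4, 8, 12, 16, 20, 24, 28
n = 101, Σfm = 1792, mean = 17.7426
Σfm² = 38080
Σf(m − x̄)² = Σfm² − (Σfm)²/n = 38080 − 1792²/101 = 6285.3069
Population variance = 6285.3069 / 101 = 62.2308
Standard deviation = √62.2308 = 7.8886

7.889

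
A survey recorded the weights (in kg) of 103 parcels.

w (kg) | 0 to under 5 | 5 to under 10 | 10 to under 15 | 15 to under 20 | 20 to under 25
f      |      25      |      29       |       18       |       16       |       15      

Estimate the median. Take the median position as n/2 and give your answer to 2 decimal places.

9.57

Cumulative frequencies: 25, 54, 72, 88, 103
n = 103; position = n/2 = 51.5.
This falls in the class 5 to under 10: L = 5, F = 25, f = 29, h = 5.
Median ≈ 5 + ((51.5 − 25) / 29) × 5 = 9.5690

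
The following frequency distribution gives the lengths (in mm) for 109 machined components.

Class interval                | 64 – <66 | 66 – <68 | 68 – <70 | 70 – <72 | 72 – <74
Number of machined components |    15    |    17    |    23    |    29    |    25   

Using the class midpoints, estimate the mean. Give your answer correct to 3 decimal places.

69.587

Midpoints: 65, 67, 69, 71, 73
Σfm = 15×65 + 17×67 + 23×69 + 29×71 + 25×73 = 7585
n = Σf = 109
Mean = 7585 / 109 = 69.5872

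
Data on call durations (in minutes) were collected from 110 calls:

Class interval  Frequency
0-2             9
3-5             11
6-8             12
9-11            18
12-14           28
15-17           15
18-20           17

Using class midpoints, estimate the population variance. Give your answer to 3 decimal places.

29.214

Midpoints: 1, 4, 7, 10, 13, 16, 19
n = 110, Σfm = 1244, mean = 11.3091
Σfm² = 17282
Σf(m − x̄)² = Σfm² − (Σfm)²/n = 17282 − 1244²/110 = 3213.4909
Population variance = 3213.4909 / 110 = 29.2136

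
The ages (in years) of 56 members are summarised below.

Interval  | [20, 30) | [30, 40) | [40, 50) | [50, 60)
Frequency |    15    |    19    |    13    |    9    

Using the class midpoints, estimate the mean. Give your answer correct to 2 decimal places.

Midpoints: 25, 35, 45, 55
Σfm = 15×25 + 19×35 + 13×45 + 9×55 = 2120
n = Σf = 56
Mean = 2120 / 56 = 37.8571

37.86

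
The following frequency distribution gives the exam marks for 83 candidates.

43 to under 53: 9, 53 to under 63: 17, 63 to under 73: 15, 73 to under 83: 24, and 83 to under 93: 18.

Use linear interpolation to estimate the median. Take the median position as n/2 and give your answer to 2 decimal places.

73.21

Cumulative frequencies: 9, 26, 41, 65, 83
n = 83; position = n/2 = 41.5.
This falls in the class 73 to under 83: L = 73, F = 41, f = 24, h = 10.
Median ≈ 73 + ((41.5 − 41) / 24) × 10 = 73.2083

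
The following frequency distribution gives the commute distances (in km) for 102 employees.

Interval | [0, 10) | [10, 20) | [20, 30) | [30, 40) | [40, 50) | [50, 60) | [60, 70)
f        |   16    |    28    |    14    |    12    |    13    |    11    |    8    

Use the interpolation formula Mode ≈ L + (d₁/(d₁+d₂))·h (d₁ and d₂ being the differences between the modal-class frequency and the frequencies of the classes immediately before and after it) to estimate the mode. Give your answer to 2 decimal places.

14.62

Modal class: [10, 20) (highest frequency 28).
d₁ = 28 − 16 = 12, d₂ = 28 − 14 = 14
Mode ≈ 10 + (12/(12+14)) × 10 = 10 + 4.6154 = 14.6154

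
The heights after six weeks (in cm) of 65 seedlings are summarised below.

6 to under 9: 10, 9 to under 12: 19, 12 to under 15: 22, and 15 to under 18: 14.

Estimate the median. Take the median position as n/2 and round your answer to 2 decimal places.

12.48

Cumulative frequencies: 10, 29, 51, 65
n = 65; position = n/2 = 32.5.
This falls in the class 12 to under 15: L = 12, F = 29, f = 22, h = 3.
Median ≈ 12 + ((32.5 − 29) / 22) × 3 = 12.4773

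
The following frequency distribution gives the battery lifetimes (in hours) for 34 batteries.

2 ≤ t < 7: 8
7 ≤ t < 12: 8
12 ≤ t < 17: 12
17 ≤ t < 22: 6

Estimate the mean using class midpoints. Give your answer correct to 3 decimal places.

11.853

Midpoints: 4.5, 9.5, 14.5, 19.5
Σfm = 8×4.5 + 8×9.5 + 12×14.5 + 6×19.5 = 403
n = Σf = 34
Mean = 403 / 34 = 11.8529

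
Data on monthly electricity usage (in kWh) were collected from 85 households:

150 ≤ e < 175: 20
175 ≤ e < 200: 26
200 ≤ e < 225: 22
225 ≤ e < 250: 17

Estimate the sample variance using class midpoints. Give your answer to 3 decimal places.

705.007

Midpoints: 162.5, 187.5, 212.5, 237.5
n = 85, Σfm = 16837.5, mean = 198.0882
Σfm² = 3394531.25
Σf(m − x̄)² = Σfm² − (Σfm)²/n = 3394531.25 − 16837.5²/85 = 59220.5882
Sample variance = 59220.5882 / 84 = 705.0070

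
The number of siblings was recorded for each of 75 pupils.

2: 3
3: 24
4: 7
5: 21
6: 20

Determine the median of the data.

5

Cumulative frequencies: 3, 27, 34, 55, 75
n = 75, so the median is the value in position (n+1)/2 = 38.
Position 38 falls at value 5.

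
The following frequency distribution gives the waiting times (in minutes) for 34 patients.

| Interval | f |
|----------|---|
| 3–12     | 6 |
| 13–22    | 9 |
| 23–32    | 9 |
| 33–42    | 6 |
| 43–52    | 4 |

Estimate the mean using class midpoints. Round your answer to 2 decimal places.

25.44

Midpoints: 7.5, 17.5, 27.5, 37.5, 47.5
Σfm = 6×7.5 + 9×17.5 + 9×27.5 + 6×37.5 + 4×47.5 = 865
n = Σf = 34
Mean = 865 / 34 = 25.4412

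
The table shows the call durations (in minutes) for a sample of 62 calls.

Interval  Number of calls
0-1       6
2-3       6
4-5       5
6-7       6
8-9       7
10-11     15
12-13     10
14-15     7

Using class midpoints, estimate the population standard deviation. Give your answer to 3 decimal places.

Midpoints: 0.5, 2.5, 4.5, 6.5, 8.5, 10.5, 12.5, 14.5
n = 62, Σfm = 523, mean = 8.4355
Σfm² = 5587.5
Σf(m − x̄)² = Σfm² − (Σfm)²/n = 5587.5 − 523²/62 = 1175.7419
Population variance = 1175.7419 / 62 = 18.9636
Standard deviation = √18.9636 = 4.3547

4.355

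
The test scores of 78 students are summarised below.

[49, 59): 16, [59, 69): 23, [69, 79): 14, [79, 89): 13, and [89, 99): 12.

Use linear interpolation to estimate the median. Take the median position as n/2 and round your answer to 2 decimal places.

Cumulative frequencies: 16, 39, 53, 66, 78
n = 78; position = n/2 = 39.
This falls in the class [59, 69): L = 59, F = 16, f = 23, h = 10.
Median ≈ 59 + ((39 − 16) / 23) × 10 = 69.0000

69.00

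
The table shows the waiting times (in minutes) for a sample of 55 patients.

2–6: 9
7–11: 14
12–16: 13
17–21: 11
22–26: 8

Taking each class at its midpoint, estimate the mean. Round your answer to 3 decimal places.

Midpoints: 4, 9, 14, 19, 24
Σfm = 9×4 + 14×9 + 13×14 + 11×19 + 8×24 = 745
n = Σf = 55
Mean = 745 / 55 = 13.5455

13.545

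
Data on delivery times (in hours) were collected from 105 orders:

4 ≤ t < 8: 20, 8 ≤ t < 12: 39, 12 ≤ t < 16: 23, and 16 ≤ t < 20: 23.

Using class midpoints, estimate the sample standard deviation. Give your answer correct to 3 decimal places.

Midpoints: 6, 10, 14, 18
n = 105, Σfm = 1246, mean = 11.8667
Σfm² = 16580
Σf(m − x̄)² = Σfm² − (Σfm)²/n = 16580 − 1246²/105 = 1794.1333
Sample variance = 1794.1333 / 104 = 17.2513
Standard deviation = √17.2513 = 4.1535

4.153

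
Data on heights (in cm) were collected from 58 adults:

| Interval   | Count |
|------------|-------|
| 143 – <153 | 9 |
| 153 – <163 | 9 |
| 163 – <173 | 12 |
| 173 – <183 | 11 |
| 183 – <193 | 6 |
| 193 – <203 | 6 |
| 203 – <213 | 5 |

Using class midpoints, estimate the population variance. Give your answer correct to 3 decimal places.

334.602

Midpoints: 148, 158, 168, 178, 188, 198, 208
n = 58, Σfm = 10084, mean = 173.8621
Σfm² = 1772632
Σf(m − x̄)² = Σfm² − (Σfm)²/n = 1772632 − 10084²/58 = 19406.8966
Population variance = 19406.8966 / 58 = 334.6017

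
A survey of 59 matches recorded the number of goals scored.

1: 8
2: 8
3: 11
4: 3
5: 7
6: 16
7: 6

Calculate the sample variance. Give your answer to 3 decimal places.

4.127

Values: 1, 2, 3, 4, 5, 6, 7
n = 59, Σfx = 242, mean = 4.1017
Σfx² = 1232
Σf(x − x̄)² = Σfx² − (Σfx)²/n = 1232 − 242²/59 = 239.3898
Sample variance = 239.3898 / 58 = 4.1274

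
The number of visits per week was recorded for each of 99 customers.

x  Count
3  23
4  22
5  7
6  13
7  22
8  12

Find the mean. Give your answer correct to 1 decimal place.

5.3

Values: 3, 4, 5, 6, 7, 8
Σfx = 23×3 + 22×4 + 7×5 + 13×6 + 22×7 + 12×8 = 520
n = Σf = 99
Mean = 520 / 99 = 5.2525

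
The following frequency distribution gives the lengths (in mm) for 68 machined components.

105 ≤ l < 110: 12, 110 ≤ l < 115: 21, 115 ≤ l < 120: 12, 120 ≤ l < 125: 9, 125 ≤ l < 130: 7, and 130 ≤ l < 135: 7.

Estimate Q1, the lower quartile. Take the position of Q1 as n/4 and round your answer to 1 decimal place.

111.2

Cumulative frequencies: 12, 33, 45, 54, 61, 68
n = 68; position = n/4 = 17.
This falls in the class 110 ≤ l < 115: L = 110, F = 12, f = 21, h = 5.
Lower quartile ≈ 110 + ((17 − 12) / 21) × 5 = 111.1905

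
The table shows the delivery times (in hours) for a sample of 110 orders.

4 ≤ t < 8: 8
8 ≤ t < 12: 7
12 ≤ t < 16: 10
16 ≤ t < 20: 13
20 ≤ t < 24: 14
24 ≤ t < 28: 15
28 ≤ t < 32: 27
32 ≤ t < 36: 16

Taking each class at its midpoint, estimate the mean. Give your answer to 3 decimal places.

23.127

Midpoints: 6, 10, 14, 18, 22, 26, 30, 34
Σfm = 8×6 + 7×10 + 10×14 + 13×18 + 14×22 + 15×26 + 27×30 + 16×34 = 2544
n = Σf = 110
Mean = 2544 / 110 = 23.1273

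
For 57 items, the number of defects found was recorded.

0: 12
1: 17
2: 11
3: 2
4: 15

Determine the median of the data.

1

Cumulative frequencies: 12, 29, 40, 42, 57
n = 57, so the median is the value in position (n+1)/2 = 29.
Position 29 falls at value 1.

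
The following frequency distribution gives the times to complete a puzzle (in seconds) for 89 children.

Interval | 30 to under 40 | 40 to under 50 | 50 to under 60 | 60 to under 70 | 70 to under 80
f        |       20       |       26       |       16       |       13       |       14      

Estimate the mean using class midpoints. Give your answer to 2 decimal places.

Midpoints: 35, 45, 55, 65, 75
Σfm = 20×35 + 26×45 + 16×55 + 13×65 + 14×75 = 4645
n = Σf = 89
Mean = 4645 / 89 = 52.1910

52.19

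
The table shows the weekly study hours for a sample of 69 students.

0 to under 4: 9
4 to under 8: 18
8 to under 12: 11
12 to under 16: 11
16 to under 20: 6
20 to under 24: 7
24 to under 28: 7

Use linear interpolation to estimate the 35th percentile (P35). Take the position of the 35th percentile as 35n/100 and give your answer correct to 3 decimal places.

7.367

Cumulative frequencies: 9, 27, 38, 49, 55, 62, 69
n = 69; position = 35n/100 = 24.15.
This falls in the class 4 to under 8: L = 4, F = 9, f = 18, h = 4.
35th percentile ≈ 4 + ((24.15 − 9) / 18) × 4 = 7.3667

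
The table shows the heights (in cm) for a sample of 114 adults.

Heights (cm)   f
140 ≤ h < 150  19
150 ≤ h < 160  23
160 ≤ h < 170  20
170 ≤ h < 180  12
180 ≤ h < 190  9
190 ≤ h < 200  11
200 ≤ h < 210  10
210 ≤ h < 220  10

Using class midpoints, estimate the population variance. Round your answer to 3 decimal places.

Midpoints: 145, 155, 165, 175, 185, 195, 205, 215
n = 114, Σfm = 19730, mean = 173.0702
Σfm² = 3472850
Σf(m − x̄)² = Σfm² − (Σfm)²/n = 3472850 − 19730²/114 = 58175.4386
Population variance = 58175.4386 / 114 = 510.3109

510.311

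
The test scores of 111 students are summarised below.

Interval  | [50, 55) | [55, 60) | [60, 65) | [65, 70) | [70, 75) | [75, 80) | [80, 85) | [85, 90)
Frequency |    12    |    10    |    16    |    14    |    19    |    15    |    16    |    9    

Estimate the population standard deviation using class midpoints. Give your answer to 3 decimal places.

Midpoints: 52.5, 57.5, 62.5, 67.5, 72.5, 77.5, 82.5, 87.5
n = 111, Σfm = 7797.5, mean = 70.2477
Σfm² = 560193.75
Σf(m − x̄)² = Σfm² − (Σfm)²/n = 560193.75 − 7797.5²/111 = 12436.9369
Population variance = 12436.9369 / 111 = 112.0445
Standard deviation = √112.0445 = 10.5851

10.585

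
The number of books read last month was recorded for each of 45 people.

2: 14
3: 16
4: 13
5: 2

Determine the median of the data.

Cumulative frequencies: 14, 30, 43, 45
n = 45, so the median is the value in position (n+1)/2 = 23.
Position 23 falls at value 3.

3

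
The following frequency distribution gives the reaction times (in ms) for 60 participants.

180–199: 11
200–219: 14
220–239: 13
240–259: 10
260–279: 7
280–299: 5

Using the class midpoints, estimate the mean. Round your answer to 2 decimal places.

230.50

Midpoints: 189.5, 209.5, 229.5, 249.5, 269.5, 289.5
Σfm = 11×189.5 + 14×209.5 + 13×229.5 + 10×249.5 + 7×269.5 + 5×289.5 = 13830
n = Σf = 60
Mean = 13830 / 60 = 230.5000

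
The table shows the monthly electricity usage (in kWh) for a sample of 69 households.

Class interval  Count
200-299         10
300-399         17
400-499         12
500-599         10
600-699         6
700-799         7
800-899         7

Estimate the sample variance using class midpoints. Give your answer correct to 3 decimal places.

36653.879

Midpoints: 249.5, 349.5, 449.5, 549.5, 649.5, 749.5, 849.5
n = 69, Σfm = 34415.5, mean = 498.7754
Σfm² = 19658067.25
Σf(m − x̄)² = Σfm² − (Σfm)²/n = 19658067.25 − 34415.5²/69 = 2492463.7681
Sample variance = 2492463.7681 / 68 = 36653.8789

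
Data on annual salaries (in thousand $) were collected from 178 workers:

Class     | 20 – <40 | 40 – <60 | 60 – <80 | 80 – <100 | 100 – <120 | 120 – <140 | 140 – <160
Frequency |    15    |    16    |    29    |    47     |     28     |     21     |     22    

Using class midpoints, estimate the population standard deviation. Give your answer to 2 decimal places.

34.61

Midpoints: 30, 50, 70, 90, 110, 130, 150
n = 178, Σfm = 16620, mean = 93.3708
Σfm² = 1765000
Σf(m − x̄)² = Σfm² − (Σfm)²/n = 1765000 − 16620²/178 = 213177.5281
Population variance = 213177.5281 / 178 = 1197.6266
Standard deviation = √1197.6266 = 34.6067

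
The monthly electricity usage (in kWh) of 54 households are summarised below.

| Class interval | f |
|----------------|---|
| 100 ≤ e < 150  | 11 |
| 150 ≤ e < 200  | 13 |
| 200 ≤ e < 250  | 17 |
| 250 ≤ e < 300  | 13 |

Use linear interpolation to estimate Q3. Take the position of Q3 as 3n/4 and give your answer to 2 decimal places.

Cumulative frequencies: 11, 24, 41, 54
n = 54; position = 3n/4 = 40.5.
This falls in the class 200 ≤ e < 250: L = 200, F = 24, f = 17, h = 50.
Upper quartile ≈ 200 + ((40.5 − 24) / 17) × 50 = 248.5294

248.53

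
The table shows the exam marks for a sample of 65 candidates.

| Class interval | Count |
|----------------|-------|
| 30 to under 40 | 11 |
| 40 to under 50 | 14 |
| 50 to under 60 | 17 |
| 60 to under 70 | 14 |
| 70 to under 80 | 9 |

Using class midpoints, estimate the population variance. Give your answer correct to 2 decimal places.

165.78

Midpoints: 35, 45, 55, 65, 75
n = 65, Σfm = 3535, mean = 54.3846
Σfm² = 203025
Σf(m − x̄)² = Σfm² − (Σfm)²/n = 203025 − 3535²/65 = 10775.3846
Population variance = 10775.3846 / 65 = 165.7751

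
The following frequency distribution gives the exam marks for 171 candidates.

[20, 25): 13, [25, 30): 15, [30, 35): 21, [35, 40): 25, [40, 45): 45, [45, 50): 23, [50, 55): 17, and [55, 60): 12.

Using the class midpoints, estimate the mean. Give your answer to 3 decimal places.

Midpoints: 22.5, 27.5, 32.5, 37.5, 42.5, 47.5, 52.5, 57.5
Σfm = 13×22.5 + 15×27.5 + 21×32.5 + 25×37.5 + 45×42.5 + 23×47.5 + 17×52.5 + 12×57.5 = 6912.5
n = Σf = 171
Mean = 6912.5 / 171 = 40.4240

40.424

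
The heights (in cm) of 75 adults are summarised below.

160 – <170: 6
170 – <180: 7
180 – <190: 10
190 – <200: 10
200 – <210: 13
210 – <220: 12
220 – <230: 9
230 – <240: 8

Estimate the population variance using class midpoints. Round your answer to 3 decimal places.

Midpoints: 165, 175, 185, 195, 205, 215, 225, 235
n = 75, Σfm = 15165, mean = 202.2000
Σfm² = 3098675
Σf(m − x̄)² = Σfm² − (Σfm)²/n = 3098675 − 15165²/75 = 32312.0000
Population variance = 32312.0000 / 75 = 430.8267

430.827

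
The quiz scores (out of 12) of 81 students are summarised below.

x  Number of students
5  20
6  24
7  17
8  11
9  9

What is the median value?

6

Cumulative frequencies: 20, 44, 61, 72, 81
n = 81, so the median is the value in position (n+1)/2 = 41.
Position 41 falls at value 6.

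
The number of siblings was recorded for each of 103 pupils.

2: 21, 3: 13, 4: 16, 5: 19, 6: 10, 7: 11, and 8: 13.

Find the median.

5

Cumulative frequencies: 21, 34, 50, 69, 79, 90, 103
n = 103, so the median is the value in position (n+1)/2 = 52.
Position 52 falls at value 5.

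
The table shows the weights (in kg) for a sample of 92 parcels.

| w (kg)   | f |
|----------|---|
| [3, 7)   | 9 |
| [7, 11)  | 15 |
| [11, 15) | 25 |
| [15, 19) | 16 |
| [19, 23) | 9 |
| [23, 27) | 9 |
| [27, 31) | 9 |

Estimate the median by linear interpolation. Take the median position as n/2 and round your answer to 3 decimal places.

14.520

Cumulative frequencies: 9, 24, 49, 65, 74, 83, 92
n = 92; position = n/2 = 46.
This falls in the class [11, 15): L = 11, F = 24, f = 25, h = 4.
Median ≈ 11 + ((46 − 24) / 25) × 4 = 14.5200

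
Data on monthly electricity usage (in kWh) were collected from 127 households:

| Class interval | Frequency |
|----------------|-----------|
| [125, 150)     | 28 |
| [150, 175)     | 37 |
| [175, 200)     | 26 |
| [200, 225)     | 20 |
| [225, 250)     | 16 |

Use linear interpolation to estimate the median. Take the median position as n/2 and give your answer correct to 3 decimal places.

173.986

Cumulative frequencies: 28, 65, 91, 111, 127
n = 127; position = n/2 = 63.5.
This falls in the class [150, 175): L = 150, F = 28, f = 37, h = 25.
Median ≈ 150 + ((63.5 − 28) / 37) × 25 = 173.9865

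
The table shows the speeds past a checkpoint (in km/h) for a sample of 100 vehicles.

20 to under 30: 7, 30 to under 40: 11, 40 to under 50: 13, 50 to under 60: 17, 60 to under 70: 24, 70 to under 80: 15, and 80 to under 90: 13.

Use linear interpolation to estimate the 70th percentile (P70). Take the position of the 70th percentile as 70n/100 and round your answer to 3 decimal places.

Cumulative frequencies: 7, 18, 31, 48, 72, 87, 100
n = 100; position = 70n/100 = 70.
This falls in the class 60 to under 70: L = 60, F = 48, f = 24, h = 10.
70th percentile ≈ 60 + ((70 − 48) / 24) × 10 = 69.1667

69.167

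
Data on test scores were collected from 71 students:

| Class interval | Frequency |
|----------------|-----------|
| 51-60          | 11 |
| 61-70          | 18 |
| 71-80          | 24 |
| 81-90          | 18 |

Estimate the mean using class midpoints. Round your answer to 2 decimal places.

72.40

Midpoints: 55.5, 65.5, 75.5, 85.5
Σfm = 11×55.5 + 18×65.5 + 24×75.5 + 18×85.5 = 5140.5
n = Σf = 71
Mean = 5140.5 / 71 = 72.4014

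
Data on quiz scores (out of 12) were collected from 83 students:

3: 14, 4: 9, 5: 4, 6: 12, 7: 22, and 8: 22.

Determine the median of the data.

7

Cumulative frequencies: 14, 23, 27, 39, 61, 83
n = 83, so the median is the value in position (n+1)/2 = 42.
Position 42 falls at value 7.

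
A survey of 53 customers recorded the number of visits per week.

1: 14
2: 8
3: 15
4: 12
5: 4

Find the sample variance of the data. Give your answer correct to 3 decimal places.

1.676

Values: 1, 2, 3, 4, 5
n = 53, Σfx = 143, mean = 2.6981
Σfx² = 473
Σf(x − x̄)² = Σfx² − (Σfx)²/n = 473 − 143²/53 = 87.1698
Sample variance = 87.1698 / 52 = 1.6763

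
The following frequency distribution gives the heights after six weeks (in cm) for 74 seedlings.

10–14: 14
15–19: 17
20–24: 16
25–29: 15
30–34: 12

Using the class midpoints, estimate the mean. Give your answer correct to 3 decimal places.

Midpoints: 12, 17, 22, 27, 32
Σfm = 14×12 + 17×17 + 16×22 + 15×27 + 12×32 = 1598
n = Σf = 74
Mean = 1598 / 74 = 21.5946

21.595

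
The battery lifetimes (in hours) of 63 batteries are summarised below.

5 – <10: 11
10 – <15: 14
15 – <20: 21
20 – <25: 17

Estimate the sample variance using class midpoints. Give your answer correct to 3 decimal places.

Midpoints: 7.5, 12.5, 17.5, 22.5
n = 63, Σfm = 1007.5, mean = 15.9921
Σfm² = 17843.75
Σf(m − x̄)² = Σfm² − (Σfm)²/n = 17843.75 − 1007.5²/63 = 1731.7460
Sample variance = 1731.7460 / 62 = 27.9314

27.931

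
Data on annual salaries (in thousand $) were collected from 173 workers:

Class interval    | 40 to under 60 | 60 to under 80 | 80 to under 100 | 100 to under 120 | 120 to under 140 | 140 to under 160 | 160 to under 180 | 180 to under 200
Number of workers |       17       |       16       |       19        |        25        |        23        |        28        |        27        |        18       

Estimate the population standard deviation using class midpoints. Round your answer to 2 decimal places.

43.12

Midpoints: 50, 70, 90, 110, 130, 150, 170, 190
n = 173, Σfm = 21630, mean = 125.0289
Σfm² = 3026100
Σf(m − x̄)² = Σfm² − (Σfm)²/n = 3026100 − 21630²/173 = 321724.8555
Population variance = 321724.8555 / 173 = 1859.6812
Standard deviation = √1859.6812 = 43.1240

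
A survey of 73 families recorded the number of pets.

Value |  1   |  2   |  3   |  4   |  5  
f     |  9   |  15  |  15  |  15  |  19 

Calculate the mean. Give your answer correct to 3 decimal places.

Values: 1, 2, 3, 4, 5
Σfx = 9×1 + 15×2 + 15×3 + 15×4 + 19×5 = 239
n = Σf = 73
Mean = 239 / 73 = 3.2740

3.274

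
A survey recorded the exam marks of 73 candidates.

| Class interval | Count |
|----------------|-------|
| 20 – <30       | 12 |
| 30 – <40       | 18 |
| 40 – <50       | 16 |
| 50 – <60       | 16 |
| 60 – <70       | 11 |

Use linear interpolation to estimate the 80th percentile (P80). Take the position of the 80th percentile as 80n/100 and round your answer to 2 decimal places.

57.75

Cumulative frequencies: 12, 30, 46, 62, 73
n = 73; position = 80n/100 = 58.4.
This falls in the class 50 – <60: L = 50, F = 46, f = 16, h = 10.
80th percentile ≈ 50 + ((58.4 − 46) / 16) × 10 = 57.7500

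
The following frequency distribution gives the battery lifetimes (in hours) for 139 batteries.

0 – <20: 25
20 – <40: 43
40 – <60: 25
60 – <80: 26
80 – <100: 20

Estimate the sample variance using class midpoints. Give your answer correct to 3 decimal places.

Midpoints: 10, 30, 50, 70, 90
n = 139, Σfm = 6410, mean = 46.1151
Σfm² = 393100
Σf(m − x̄)² = Σfm² − (Σfm)²/n = 393100 − 6410²/139 = 97502.1583
Sample variance = 97502.1583 / 138 = 706.5374

706.537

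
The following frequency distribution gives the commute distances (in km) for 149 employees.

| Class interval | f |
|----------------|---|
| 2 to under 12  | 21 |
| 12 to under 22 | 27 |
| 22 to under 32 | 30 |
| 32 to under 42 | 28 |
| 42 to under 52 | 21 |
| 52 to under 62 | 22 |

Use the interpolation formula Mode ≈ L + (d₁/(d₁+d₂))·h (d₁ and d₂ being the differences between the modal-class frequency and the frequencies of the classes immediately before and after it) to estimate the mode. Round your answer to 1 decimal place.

28.0

Modal class: 22 to under 32 (highest frequency 30).
d₁ = 30 − 27 = 3, d₂ = 30 − 28 = 2
Mode ≈ 22 + (3/(3+2)) × 10 = 22 + 6.0000 = 28.0000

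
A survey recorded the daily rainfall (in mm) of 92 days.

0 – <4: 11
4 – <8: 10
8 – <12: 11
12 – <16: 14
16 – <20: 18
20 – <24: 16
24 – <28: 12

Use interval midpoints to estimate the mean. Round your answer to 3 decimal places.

14.957

Midpoints: 2, 6, 10, 14, 18, 22, 26
Σfm = 11×2 + 10×6 + 11×10 + 14×14 + 18×18 + 16×22 + 12×26 = 1376
n = Σf = 92
Mean = 1376 / 92 = 14.9565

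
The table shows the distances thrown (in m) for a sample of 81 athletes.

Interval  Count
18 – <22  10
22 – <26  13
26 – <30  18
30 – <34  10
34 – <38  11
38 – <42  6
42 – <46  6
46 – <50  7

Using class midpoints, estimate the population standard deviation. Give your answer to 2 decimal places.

8.44

Midpoints: 20, 24, 28, 32, 36, 40, 44, 48
n = 81, Σfm = 2572, mean = 31.7531
Σfm² = 87440
Σf(m − x̄)² = Σfm² − (Σfm)²/n = 87440 − 2572²/81 = 5771.0617
Population variance = 5771.0617 / 81 = 71.2477
Standard deviation = √71.2477 = 8.4408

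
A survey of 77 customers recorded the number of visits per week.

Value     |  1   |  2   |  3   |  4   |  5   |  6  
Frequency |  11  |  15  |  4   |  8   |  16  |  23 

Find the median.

5

Cumulative frequencies: 11, 26, 30, 38, 54, 77
n = 77, so the median is the value in position (n+1)/2 = 39.
Position 39 falls at value 5.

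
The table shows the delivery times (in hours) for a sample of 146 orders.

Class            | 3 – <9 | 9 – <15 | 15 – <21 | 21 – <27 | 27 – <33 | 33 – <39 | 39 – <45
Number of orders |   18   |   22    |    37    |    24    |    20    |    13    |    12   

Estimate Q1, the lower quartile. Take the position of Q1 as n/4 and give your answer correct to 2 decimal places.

Cumulative frequencies: 18, 40, 77, 101, 121, 134, 146
n = 146; position = n/4 = 36.5.
This falls in the class 9 – <15: L = 9, F = 18, f = 22, h = 6.
Lower quartile ≈ 9 + ((36.5 − 18) / 22) × 6 = 14.0455

14.05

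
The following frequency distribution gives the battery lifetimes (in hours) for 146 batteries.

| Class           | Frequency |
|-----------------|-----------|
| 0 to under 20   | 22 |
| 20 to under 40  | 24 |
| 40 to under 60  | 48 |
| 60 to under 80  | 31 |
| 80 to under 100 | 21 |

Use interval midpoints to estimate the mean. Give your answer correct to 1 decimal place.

Midpoints: 10, 30, 50, 70, 90
Σfm = 22×10 + 24×30 + 48×50 + 31×70 + 21×90 = 7400
n = Σf = 146
Mean = 7400 / 146 = 50.6849

50.7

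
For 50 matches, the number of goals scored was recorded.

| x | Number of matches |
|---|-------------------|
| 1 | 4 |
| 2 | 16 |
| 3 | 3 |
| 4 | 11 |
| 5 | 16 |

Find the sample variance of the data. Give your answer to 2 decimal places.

Values: 1, 2, 3, 4, 5
n = 50, Σfx = 169, mean = 3.3800
Σfx² = 671
Σf(x − x̄)² = Σfx² − (Σfx)²/n = 671 − 169²/50 = 99.7800
Sample variance = 99.7800 / 49 = 2.0363

2.04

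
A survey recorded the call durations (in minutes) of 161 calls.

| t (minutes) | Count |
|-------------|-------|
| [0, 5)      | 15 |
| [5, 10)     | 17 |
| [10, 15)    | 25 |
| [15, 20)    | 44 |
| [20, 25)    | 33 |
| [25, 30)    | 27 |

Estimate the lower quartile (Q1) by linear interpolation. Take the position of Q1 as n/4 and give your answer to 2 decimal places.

11.65

Cumulative frequencies: 15, 32, 57, 101, 134, 161
n = 161; position = n/4 = 40.25.
This falls in the class [10, 15): L = 10, F = 32, f = 25, h = 5.
Lower quartile ≈ 10 + ((40.25 − 32) / 25) × 5 = 11.6500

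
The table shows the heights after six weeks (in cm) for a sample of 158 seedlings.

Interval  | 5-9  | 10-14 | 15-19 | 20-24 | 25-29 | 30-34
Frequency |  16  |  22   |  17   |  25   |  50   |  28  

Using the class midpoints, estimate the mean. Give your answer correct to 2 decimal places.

21.91

Midpoints: 7, 12, 17, 22, 27, 32
Σfm = 16×7 + 22×12 + 17×17 + 25×22 + 50×27 + 28×32 = 3461
n = Σf = 158
Mean = 3461 / 158 = 21.9051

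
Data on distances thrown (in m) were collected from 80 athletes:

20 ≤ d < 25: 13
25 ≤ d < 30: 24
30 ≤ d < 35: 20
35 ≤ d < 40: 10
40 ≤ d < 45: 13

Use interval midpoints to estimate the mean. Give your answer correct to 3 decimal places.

Midpoints: 22.5, 27.5, 32.5, 37.5, 42.5
Σfm = 13×22.5 + 24×27.5 + 20×32.5 + 10×37.5 + 13×42.5 = 2530
n = Σf = 80
Mean = 2530 / 80 = 31.6250

31.625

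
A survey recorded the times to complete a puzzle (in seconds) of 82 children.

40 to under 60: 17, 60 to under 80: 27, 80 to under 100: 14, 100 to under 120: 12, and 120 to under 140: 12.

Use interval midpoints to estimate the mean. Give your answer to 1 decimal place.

Midpoints: 50, 70, 90, 110, 130
Σfm = 17×50 + 27×70 + 14×90 + 12×110 + 12×130 = 6880
n = Σf = 82
Mean = 6880 / 82 = 83.9024

83.9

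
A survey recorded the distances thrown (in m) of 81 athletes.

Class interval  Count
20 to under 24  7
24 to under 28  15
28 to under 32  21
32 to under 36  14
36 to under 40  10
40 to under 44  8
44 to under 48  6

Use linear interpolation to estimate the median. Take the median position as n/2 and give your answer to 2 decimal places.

31.52

Cumulative frequencies: 7, 22, 43, 57, 67, 75, 81
n = 81; position = n/2 = 40.5.
This falls in the class 28 to under 32: L = 28, F = 22, f = 21, h = 4.
Median ≈ 28 + ((40.5 − 22) / 21) × 4 = 31.5238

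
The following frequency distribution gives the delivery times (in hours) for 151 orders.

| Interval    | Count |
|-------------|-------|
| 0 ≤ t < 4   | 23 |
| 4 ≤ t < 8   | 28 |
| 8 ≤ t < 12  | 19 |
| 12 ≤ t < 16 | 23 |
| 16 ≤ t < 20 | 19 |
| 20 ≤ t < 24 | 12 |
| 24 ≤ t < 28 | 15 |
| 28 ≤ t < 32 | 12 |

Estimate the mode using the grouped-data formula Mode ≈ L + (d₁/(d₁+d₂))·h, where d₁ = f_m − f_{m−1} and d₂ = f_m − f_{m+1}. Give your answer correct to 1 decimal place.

5.4

Modal class: 4 ≤ t < 8 (highest frequency 28).
d₁ = 28 − 23 = 5, d₂ = 28 − 19 = 9
Mode ≈ 4 + (5/(5+9)) × 4 = 4 + 1.4286 = 5.4286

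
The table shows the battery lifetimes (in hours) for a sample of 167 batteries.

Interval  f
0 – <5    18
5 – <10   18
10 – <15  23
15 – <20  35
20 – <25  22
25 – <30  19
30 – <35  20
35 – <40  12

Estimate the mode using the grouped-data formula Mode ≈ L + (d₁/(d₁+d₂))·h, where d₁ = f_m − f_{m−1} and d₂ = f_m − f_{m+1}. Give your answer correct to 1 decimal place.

Modal class: 15 – <20 (highest frequency 35).
d₁ = 35 − 23 = 12, d₂ = 35 − 22 = 13
Mode ≈ 15 + (12/(12+13)) × 5 = 15 + 2.4000 = 17.4000

17.4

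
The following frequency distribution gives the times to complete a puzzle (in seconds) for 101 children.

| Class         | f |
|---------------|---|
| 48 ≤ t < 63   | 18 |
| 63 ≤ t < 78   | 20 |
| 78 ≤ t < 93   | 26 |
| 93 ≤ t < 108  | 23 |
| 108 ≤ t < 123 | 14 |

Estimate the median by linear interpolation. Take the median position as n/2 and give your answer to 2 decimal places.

Cumulative frequencies: 18, 38, 64, 87, 101
n = 101; position = n/2 = 50.5.
This falls in the class 78 ≤ t < 93: L = 78, F = 38, f = 26, h = 15.
Median ≈ 78 + ((50.5 − 38) / 26) × 15 = 85.2115

85.21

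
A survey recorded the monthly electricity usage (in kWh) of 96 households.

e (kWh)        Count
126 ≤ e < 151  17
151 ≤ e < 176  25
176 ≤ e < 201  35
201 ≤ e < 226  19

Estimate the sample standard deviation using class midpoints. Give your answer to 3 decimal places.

Midpoints: 138.5, 163.5, 188.5, 213.5
n = 96, Σfm = 17096, mean = 178.0833
Σfm² = 3104096
Σf(m − x̄)² = Σfm² − (Σfm)²/n = 3104096 − 17096²/96 = 59583.3333
Sample variance = 59583.3333 / 95 = 627.1930
Standard deviation = √627.1930 = 25.0438

25.044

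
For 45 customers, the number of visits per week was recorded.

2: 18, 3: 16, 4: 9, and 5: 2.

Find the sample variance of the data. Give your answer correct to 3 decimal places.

0.783

Values: 2, 3, 4, 5
n = 45, Σfx = 130, mean = 2.8889
Σfx² = 410
Σf(x − x̄)² = Σfx² − (Σfx)²/n = 410 − 130²/45 = 34.4444
Sample variance = 34.4444 / 44 = 0.7828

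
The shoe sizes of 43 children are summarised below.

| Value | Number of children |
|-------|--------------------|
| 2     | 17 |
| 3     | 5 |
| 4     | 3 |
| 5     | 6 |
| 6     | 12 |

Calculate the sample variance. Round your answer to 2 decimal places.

2.98

Values: 2, 3, 4, 5, 6
n = 43, Σfx = 163, mean = 3.7907
Σfx² = 743
Σf(x − x̄)² = Σfx² − (Σfx)²/n = 743 − 163²/43 = 125.1163
Sample variance = 125.1163 / 42 = 2.9790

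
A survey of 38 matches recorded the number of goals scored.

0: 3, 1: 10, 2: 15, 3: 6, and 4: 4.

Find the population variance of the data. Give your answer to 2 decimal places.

Values: 0, 1, 2, 3, 4
n = 38, Σfx = 74, mean = 1.9474
Σfx² = 188
Σf(x − x̄)² = Σfx² − (Σfx)²/n = 188 − 74²/38 = 43.8947
Population variance = 43.8947 / 38 = 1.1551

1.16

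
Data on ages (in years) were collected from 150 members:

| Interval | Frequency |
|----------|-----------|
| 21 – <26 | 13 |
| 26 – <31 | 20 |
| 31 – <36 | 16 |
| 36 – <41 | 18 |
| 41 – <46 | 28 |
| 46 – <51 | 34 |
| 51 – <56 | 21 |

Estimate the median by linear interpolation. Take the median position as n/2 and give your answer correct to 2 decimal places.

Cumulative frequencies: 13, 33, 49, 67, 95, 129, 150
n = 150; position = n/2 = 75.
This falls in the class 41 – <46: L = 41, F = 67, f = 28, h = 5.
Median ≈ 41 + ((75 − 67) / 28) × 5 = 42.4286

42.43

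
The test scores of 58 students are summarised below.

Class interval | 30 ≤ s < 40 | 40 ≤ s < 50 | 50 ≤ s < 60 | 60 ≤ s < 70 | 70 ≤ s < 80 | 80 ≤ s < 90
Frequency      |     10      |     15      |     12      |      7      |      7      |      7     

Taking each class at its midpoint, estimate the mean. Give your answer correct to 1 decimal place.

56.2

Midpoints: 35, 45, 55, 65, 75, 85
Σfm = 10×35 + 15×45 + 12×55 + 7×65 + 7×75 + 7×85 = 3260
n = Σf = 58
Mean = 3260 / 58 = 56.2069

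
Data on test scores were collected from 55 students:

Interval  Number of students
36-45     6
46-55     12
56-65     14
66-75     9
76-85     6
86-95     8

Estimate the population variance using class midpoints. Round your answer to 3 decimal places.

Midpoints: 40.5, 50.5, 60.5, 70.5, 80.5, 90.5
n = 55, Σfm = 3537.5, mean = 64.3182
Σfm² = 240823.75
Σf(m − x̄)² = Σfm² − (Σfm)²/n = 240823.75 − 3537.5²/55 = 13298.1818
Population variance = 13298.1818 / 55 = 241.7851

241.785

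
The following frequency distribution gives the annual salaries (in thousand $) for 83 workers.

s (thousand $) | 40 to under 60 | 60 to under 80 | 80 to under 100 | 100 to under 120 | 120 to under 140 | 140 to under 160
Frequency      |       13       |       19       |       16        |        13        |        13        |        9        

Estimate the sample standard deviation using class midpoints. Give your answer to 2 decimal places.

Midpoints: 50, 70, 90, 110, 130, 150
n = 83, Σfm = 7890, mean = 95.0602
Σfm² = 834700
Σf(m − x̄)² = Σfm² − (Σfm)²/n = 834700 − 7890²/83 = 84674.6988
Sample variance = 84674.6988 / 82 = 1032.6183
Standard deviation = √1032.6183 = 32.1344

32.13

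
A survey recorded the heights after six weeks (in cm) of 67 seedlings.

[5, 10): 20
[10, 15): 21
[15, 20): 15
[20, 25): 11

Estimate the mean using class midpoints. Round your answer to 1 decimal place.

13.8

Midpoints: 7.5, 12.5, 17.5, 22.5
Σfm = 20×7.5 + 21×12.5 + 15×17.5 + 11×22.5 = 922.5
n = Σf = 67
Mean = 922.5 / 67 = 13.7687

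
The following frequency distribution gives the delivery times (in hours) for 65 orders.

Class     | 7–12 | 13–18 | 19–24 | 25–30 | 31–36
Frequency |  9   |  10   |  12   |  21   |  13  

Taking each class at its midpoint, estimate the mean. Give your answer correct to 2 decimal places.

Midpoints: 9.5, 15.5, 21.5, 27.5, 33.5
Σfm = 9×9.5 + 10×15.5 + 12×21.5 + 21×27.5 + 13×33.5 = 1511.5
n = Σf = 65
Mean = 1511.5 / 65 = 23.2538

23.25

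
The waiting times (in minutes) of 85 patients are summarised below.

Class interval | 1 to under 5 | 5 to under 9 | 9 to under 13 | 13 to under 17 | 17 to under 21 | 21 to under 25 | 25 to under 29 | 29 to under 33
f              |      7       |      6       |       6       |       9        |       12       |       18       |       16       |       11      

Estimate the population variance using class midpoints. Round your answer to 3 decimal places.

70.962

Midpoints: 3, 7, 11, 15, 19, 23, 27, 31
n = 85, Σfm = 1679, mean = 19.7529
Σfm² = 39197
Σf(m − x̄)² = Σfm² − (Σfm)²/n = 39197 − 1679²/85 = 6031.8118
Population variance = 6031.8118 / 85 = 70.9625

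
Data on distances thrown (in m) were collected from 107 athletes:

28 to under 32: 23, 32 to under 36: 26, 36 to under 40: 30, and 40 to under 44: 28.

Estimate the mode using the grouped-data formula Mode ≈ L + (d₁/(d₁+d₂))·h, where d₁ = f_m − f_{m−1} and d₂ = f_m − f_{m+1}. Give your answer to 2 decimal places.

Modal class: 36 to under 40 (highest frequency 30).
d₁ = 30 − 26 = 4, d₂ = 30 − 28 = 2
Mode ≈ 36 + (4/(4+2)) × 4 = 36 + 2.6667 = 38.6667

38.67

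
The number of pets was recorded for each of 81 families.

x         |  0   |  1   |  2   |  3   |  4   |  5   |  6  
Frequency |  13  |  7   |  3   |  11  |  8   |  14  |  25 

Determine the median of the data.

Cumulative frequencies: 13, 20, 23, 34, 42, 56, 81
n = 81, so the median is the value in position (n+1)/2 = 41.
Position 41 falls at value 4.

4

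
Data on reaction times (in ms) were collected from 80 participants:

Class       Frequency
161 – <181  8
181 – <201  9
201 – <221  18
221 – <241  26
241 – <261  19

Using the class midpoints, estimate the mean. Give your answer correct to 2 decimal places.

220.75

Midpoints: 171, 191, 211, 231, 251
Σfm = 8×171 + 9×191 + 18×211 + 26×231 + 19×251 = 17660
n = Σf = 80
Mean = 17660 / 80 = 220.7500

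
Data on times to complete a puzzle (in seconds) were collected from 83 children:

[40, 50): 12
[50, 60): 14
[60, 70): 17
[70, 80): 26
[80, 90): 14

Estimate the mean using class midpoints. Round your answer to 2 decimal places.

66.93

Midpoints: 45, 55, 65, 75, 85
Σfm = 12×45 + 14×55 + 17×65 + 26×75 + 14×85 = 5555
n = Σf = 83
Mean = 5555 / 83 = 66.9277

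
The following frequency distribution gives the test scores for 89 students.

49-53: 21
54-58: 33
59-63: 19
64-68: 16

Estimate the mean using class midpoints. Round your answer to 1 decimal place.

57.7

Midpoints: 51, 56, 61, 66
Σfm = 21×51 + 33×56 + 19×61 + 16×66 = 5134
n = Σf = 89
Mean = 5134 / 89 = 57.6854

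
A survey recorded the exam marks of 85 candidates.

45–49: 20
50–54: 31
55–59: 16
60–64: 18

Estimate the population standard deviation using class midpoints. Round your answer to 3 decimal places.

5.312

Midpoints: 47, 52, 57, 62
n = 85, Σfm = 4580, mean = 53.8824
Σfm² = 249180
Σf(m − x̄)² = Σfm² − (Σfm)²/n = 249180 − 4580²/85 = 2398.8235
Population variance = 2398.8235 / 85 = 28.2215
Standard deviation = √28.2215 = 5.3124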